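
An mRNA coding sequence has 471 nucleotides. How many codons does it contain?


codons = nucleotides / 3
codons = 471 / 3 = 157

157


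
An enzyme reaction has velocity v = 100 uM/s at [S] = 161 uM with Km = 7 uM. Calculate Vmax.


Vmax = v * (Km + [S]) / [S]
Vmax = 100 * (7 + 161) / 161
Vmax = 104.3478 uM/s

104.3478 uM/s


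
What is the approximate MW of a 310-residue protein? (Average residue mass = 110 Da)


MW = n_residues * 110 Da
MW = 310 * 110
MW = 34100 Da

34100 Da


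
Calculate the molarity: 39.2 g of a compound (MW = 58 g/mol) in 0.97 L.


C = (mass / MW) / volume
C = (39.2 / 58) / 0.97
C = 0.6968 M

0.6968 M


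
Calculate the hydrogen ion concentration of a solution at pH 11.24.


[H+] = 10^(-pH)
[H+] = 10^(-11.24)
[H+] = 5.754e-12 M

5.754e-12 M


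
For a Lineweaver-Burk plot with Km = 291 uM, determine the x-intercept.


x-intercept = -1/Km
= -1/291
= -0.0034 1/uM

-0.0034 1/uM


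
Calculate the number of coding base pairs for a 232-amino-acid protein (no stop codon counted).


Each amino acid = 1 codon = 3 bp
bp = 232 * 3 = 696 bp

696 bp


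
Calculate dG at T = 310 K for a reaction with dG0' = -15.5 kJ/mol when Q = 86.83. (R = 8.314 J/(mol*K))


dG = dG0' + RT * ln(Q) / 1000
dG = -15.5 + 8.314 * 310 * ln(86.83) / 1000
dG = -3.9949 kJ/mol

-3.9949 kJ/mol


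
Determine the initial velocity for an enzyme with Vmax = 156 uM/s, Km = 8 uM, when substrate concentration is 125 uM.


v = Vmax * [S] / (Km + [S])
v = 156 * 125 / (8 + 125)
v = 146.6165 uM/s

146.6165 uM/s


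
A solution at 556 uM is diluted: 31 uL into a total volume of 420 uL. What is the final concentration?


C2 = C1 * V1 / V2
C2 = 556 * 31 / 420
C2 = 41.0381 uM

41.0381 uM


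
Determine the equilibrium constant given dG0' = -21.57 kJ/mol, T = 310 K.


Keq = exp(-dG0 * 1000 / (R * T))
Keq = exp(-(-21.57) * 1000 / (8.314 * 310))
Keq = 4311.7266

4311.7266


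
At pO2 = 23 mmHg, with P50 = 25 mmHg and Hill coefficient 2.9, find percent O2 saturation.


Y = pO2^n / (P50^n + pO2^n)
Y = 23^2.9 / (25^2.9 + 23^2.9)
Y = 43.98%

43.98%


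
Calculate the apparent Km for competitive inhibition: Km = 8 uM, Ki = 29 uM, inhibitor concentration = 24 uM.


Km_app = Km * (1 + [I]/Ki)
Km_app = 8 * (1 + 24/29)
Km_app = 14.6207 uM

14.6207 uM


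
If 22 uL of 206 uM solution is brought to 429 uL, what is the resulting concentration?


C2 = C1 * V1 / V2
C2 = 206 * 22 / 429
C2 = 10.5641 uM

10.5641 uM


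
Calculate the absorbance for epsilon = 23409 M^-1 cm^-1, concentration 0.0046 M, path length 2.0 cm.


A = epsilon * c * l
A = 23409 * 0.0046 * 2.0
A = 215.3628

215.3628


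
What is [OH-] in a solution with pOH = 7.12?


[OH-] = 10^(-pOH)
[OH-] = 10^(-7.12)
[OH-] = 7.586e-08 M

7.586e-08 M


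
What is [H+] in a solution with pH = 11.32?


[H+] = 10^(-pH)
[H+] = 10^(-11.32)
[H+] = 4.786e-12 M

4.786e-12 M


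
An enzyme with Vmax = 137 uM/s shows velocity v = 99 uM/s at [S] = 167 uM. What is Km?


Km = [S] * (Vmax - v) / v
Km = 167 * (137 - 99) / 99
Km = 64.101 uM

64.101 uM


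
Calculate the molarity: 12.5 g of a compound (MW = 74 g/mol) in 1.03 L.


C = (mass / MW) / volume
C = (12.5 / 74) / 1.03
C = 0.164 M

0.164 M


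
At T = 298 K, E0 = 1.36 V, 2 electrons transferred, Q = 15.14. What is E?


E = E0 - (RT/nF) * ln(Q)
E = 1.36 - (8.314 * 298 / (2 * 96485)) * ln(15.14)
E = 1.3251 V

1.3251 V


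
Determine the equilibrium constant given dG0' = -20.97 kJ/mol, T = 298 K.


Keq = exp(-dG0 * 1000 / (R * T))
Keq = exp(-(-20.97) * 1000 / (8.314 * 298))
Keq = 4740.6599

4740.6599


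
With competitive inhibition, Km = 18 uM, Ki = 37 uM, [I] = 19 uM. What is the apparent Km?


Km_app = Km * (1 + [I]/Ki)
Km_app = 18 * (1 + 19/37)
Km_app = 27.2432 uM

27.2432 uM


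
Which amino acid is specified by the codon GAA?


Standard genetic code lookup.
Codon GAA -> Glu

Glu


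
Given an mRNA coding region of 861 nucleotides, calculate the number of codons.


codons = nucleotides / 3
codons = 861 / 3 = 287

287


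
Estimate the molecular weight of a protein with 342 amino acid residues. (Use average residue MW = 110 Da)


MW = n_residues * 110 Da
MW = 342 * 110
MW = 37620 Da

37620 Da


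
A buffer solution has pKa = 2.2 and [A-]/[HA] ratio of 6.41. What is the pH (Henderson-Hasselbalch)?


pH = pKa + log10([A-]/[HA])
pH = 2.2 + log10(6.41)
pH = 3.0069

3.0069


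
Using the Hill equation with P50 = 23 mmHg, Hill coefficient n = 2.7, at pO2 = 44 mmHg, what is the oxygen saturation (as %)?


Y = pO2^n / (P50^n + pO2^n)
Y = 44^2.7 / (23^2.7 + 44^2.7)
Y = 85.21%

85.21%


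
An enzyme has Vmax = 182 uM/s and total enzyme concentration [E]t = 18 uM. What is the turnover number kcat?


kcat = Vmax / [E]t
kcat = 182 / 18
kcat = 10.1111 s^-1

10.1111 s^-1


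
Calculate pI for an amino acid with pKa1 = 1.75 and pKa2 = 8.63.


pI = (pKa1 + pKa2) / 2
pI = (1.75 + 8.63) / 2
pI = 5.19

5.19


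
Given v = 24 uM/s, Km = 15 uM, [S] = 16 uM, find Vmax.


Vmax = v * (Km + [S]) / [S]
Vmax = 24 * (15 + 16) / 16
Vmax = 46.5 uM/s

46.5 uM/s


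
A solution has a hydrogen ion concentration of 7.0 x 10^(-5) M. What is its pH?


pH = -log10([H+])
pH = -log10(7.0 x 10^(-5))
pH = 4.1549

4.1549


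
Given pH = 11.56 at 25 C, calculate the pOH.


pOH = 14 - pH
pOH = 14 - 11.56
pOH = 2.44

2.44


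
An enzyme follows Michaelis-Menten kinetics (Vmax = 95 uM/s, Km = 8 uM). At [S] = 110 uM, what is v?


v = Vmax * [S] / (Km + [S])
v = 95 * 110 / (8 + 110)
v = 88.5593 uM/s

88.5593 uM/s


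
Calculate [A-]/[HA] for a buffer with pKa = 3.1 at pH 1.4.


[A-]/[HA] = 10^(pH - pKa)
= 10^(1.4 - 3.1)
= 0.02

0.02


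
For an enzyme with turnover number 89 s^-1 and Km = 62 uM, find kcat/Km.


Catalytic efficiency = kcat / Km
= 89 / 62
= 1.4355 uM^-1*s^-1

1.4355 uM^-1*s^-1


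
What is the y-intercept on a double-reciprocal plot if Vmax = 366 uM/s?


y-intercept = 1/Vmax
= 1/366
= 0.0027 s/uM

0.0027 s/uM


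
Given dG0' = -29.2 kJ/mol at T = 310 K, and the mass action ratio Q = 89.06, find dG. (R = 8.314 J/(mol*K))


dG = dG0' + RT * ln(Q) / 1000
dG = -29.2 + 8.314 * 310 * ln(89.06) / 1000
dG = -17.6295 kJ/mol

-17.6295 kJ/mol


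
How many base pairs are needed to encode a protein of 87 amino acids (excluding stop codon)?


Each amino acid = 1 codon = 3 bp
bp = 87 * 3 = 261 bp

261 bp


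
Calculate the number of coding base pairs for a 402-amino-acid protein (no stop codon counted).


Each amino acid = 1 codon = 3 bp
bp = 402 * 3 = 1206 bp

1206 bp


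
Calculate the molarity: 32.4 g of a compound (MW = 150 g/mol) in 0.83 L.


C = (mass / MW) / volume
C = (32.4 / 150) / 0.83
C = 0.2602 M

0.2602 M


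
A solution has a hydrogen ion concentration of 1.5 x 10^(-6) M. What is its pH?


pH = -log10([H+])
pH = -log10(1.5 x 10^(-6))
pH = 5.8239

5.8239


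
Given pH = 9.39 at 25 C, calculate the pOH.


pOH = 14 - pH
pOH = 14 - 9.39
pOH = 4.61

4.61


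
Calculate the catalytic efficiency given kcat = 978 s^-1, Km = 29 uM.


Catalytic efficiency = kcat / Km
= 978 / 29
= 33.7241 uM^-1*s^-1

33.7241 uM^-1*s^-1


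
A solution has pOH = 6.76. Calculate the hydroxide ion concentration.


[OH-] = 10^(-pOH)
[OH-] = 10^(-6.76)
[OH-] = 1.738e-07 M

1.738e-07 M


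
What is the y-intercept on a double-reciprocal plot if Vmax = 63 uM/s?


y-intercept = 1/Vmax
= 1/63
= 0.0159 s/uM

0.0159 s/uM


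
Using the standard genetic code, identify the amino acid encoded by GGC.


Standard genetic code lookup.
Codon GGC -> Gly

Gly


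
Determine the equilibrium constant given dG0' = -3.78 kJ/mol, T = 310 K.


Keq = exp(-dG0 * 1000 / (R * T))
Keq = exp(-(-3.78) * 1000 / (8.314 * 310))
Keq = 4.3346

4.3346


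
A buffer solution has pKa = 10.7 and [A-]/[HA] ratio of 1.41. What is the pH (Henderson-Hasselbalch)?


pH = pKa + log10([A-]/[HA])
pH = 10.7 + log10(1.41)
pH = 10.8492

10.8492


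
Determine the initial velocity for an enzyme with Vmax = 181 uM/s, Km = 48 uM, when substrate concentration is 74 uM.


v = Vmax * [S] / (Km + [S])
v = 181 * 74 / (48 + 74)
v = 109.7869 uM/s

109.7869 uM/s


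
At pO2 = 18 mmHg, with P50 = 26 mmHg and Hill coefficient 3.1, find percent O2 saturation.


Y = pO2^n / (P50^n + pO2^n)
Y = 18^3.1 / (26^3.1 + 18^3.1)
Y = 24.23%

24.23%


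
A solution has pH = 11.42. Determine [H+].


[H+] = 10^(-pH)
[H+] = 10^(-11.42)
[H+] = 3.802e-12 M

3.802e-12 M


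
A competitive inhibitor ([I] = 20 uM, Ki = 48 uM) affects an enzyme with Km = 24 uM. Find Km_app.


Km_app = Km * (1 + [I]/Ki)
Km_app = 24 * (1 + 20/48)
Km_app = 34.0 uM

34.0 uM


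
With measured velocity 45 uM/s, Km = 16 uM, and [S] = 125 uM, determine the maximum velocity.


Vmax = v * (Km + [S]) / [S]
Vmax = 45 * (16 + 125) / 125
Vmax = 50.76 uM/s

50.76 uM/s


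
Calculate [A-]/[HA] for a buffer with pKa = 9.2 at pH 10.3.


[A-]/[HA] = 10^(pH - pKa)
= 10^(10.3 - 9.2)
= 12.5893

12.5893


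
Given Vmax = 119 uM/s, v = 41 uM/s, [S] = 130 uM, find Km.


Km = [S] * (Vmax - v) / v
Km = 130 * (119 - 41) / 41
Km = 247.3171 uM

247.3171 uM


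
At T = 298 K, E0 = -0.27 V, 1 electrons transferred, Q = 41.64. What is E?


E = E0 - (RT/nF) * ln(Q)
E = -0.27 - (8.314 * 298 / (1 * 96485)) * ln(41.64)
E = -0.3658 V

-0.3658 V


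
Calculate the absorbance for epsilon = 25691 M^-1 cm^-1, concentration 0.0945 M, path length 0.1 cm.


A = epsilon * c * l
A = 25691 * 0.0945 * 0.1
A = 242.78

242.78


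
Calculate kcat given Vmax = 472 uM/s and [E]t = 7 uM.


kcat = Vmax / [E]t
kcat = 472 / 7
kcat = 67.4286 s^-1

67.4286 s^-1


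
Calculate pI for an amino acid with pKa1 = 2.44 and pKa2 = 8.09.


pI = (pKa1 + pKa2) / 2
pI = (2.44 + 8.09) / 2
pI = 5.265

5.265


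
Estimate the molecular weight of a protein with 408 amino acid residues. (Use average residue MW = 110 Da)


MW = n_residues * 110 Da
MW = 408 * 110
MW = 44880 Da

44880 Da


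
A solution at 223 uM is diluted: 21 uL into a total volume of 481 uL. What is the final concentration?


C2 = C1 * V1 / V2
C2 = 223 * 21 / 481
C2 = 9.736 uM

9.736 uM


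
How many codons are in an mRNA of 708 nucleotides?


codons = nucleotides / 3
codons = 708 / 3 = 236

236


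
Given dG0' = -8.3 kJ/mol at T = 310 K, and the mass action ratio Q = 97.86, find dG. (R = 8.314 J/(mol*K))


dG = dG0' + RT * ln(Q) / 1000
dG = -8.3 + 8.314 * 310 * ln(97.86) / 1000
dG = 3.5133 kJ/mol

3.5133 kJ/mol


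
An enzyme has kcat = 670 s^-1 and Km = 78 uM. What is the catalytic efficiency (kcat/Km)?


Catalytic efficiency = kcat / Km
= 670 / 78
= 8.5897 uM^-1*s^-1

8.5897 uM^-1*s^-1


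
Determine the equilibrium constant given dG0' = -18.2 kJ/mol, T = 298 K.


Keq = exp(-dG0 * 1000 / (R * T))
Keq = exp(-(-18.2) * 1000 / (8.314 * 298))
Keq = 1549.8316

1549.8316


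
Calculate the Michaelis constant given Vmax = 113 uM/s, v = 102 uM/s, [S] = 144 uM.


Km = [S] * (Vmax - v) / v
Km = 144 * (113 - 102) / 102
Km = 15.5294 uM

15.5294 uM


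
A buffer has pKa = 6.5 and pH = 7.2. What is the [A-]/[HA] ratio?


[A-]/[HA] = 10^(pH - pKa)
= 10^(7.2 - 6.5)
= 5.0119

5.0119


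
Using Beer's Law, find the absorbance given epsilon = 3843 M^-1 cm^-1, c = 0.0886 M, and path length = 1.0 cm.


A = epsilon * c * l
A = 3843 * 0.0886 * 1.0
A = 340.4898

340.4898


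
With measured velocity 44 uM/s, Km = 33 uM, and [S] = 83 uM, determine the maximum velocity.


Vmax = v * (Km + [S]) / [S]
Vmax = 44 * (33 + 83) / 83
Vmax = 61.494 uM/s

61.494 uM/s


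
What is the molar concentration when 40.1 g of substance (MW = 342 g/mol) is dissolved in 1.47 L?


C = (mass / MW) / volume
C = (40.1 / 342) / 1.47
C = 0.0798 M

0.0798 M


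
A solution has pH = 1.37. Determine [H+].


[H+] = 10^(-pH)
[H+] = 10^(-1.37)
[H+] = 0.0427 M

0.0427 M


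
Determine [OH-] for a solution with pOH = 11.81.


[OH-] = 10^(-pOH)
[OH-] = 10^(-11.81)
[OH-] = 1.549e-12 M

1.549e-12 M


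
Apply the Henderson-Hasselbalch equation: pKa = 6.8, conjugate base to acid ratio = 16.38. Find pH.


pH = pKa + log10([A-]/[HA])
pH = 6.8 + log10(16.38)
pH = 8.0143

8.0143


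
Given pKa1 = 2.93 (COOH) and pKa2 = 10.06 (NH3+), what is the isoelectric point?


pI = (pKa1 + pKa2) / 2
pI = (2.93 + 10.06) / 2
pI = 6.495

6.495


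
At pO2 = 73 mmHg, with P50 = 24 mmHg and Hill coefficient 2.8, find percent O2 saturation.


Y = pO2^n / (P50^n + pO2^n)
Y = 73^2.8 / (24^2.8 + 73^2.8)
Y = 95.75%

95.75%


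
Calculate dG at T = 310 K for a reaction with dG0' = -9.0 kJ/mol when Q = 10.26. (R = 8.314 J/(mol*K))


dG = dG0' + RT * ln(Q) / 1000
dG = -9.0 + 8.314 * 310 * ln(10.26) / 1000
dG = -2.9993 kJ/mol

-2.9993 kJ/mol


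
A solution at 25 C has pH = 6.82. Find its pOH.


pOH = 14 - pH
pOH = 14 - 6.82
pOH = 7.18

7.18


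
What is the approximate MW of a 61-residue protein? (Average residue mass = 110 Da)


MW = n_residues * 110 Da
MW = 61 * 110
MW = 6710 Da

6710 Da


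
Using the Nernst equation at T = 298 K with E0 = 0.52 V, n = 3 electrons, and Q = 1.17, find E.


E = E0 - (RT/nF) * ln(Q)
E = 0.52 - (8.314 * 298 / (3 * 96485)) * ln(1.17)
E = 0.5187 V

0.5187 V


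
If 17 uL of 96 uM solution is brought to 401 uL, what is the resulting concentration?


C2 = C1 * V1 / V2
C2 = 96 * 17 / 401
C2 = 4.0698 uM

4.0698 uM


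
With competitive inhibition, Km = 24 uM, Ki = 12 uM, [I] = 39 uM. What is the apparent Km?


Km_app = Km * (1 + [I]/Ki)
Km_app = 24 * (1 + 39/12)
Km_app = 102.0 uM

102.0 uM


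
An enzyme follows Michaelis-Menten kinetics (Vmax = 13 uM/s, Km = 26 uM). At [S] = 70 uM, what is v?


v = Vmax * [S] / (Km + [S])
v = 13 * 70 / (26 + 70)
v = 9.4792 uM/s

9.4792 uM/s


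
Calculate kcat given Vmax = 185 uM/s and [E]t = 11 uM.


kcat = Vmax / [E]t
kcat = 185 / 11
kcat = 16.8182 s^-1

16.8182 s^-1


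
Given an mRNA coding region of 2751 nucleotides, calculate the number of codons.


codons = nucleotides / 3
codons = 2751 / 3 = 917

917


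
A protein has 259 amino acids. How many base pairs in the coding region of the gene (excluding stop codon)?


Each amino acid = 1 codon = 3 bp
bp = 259 * 3 = 777 bp

777 bp


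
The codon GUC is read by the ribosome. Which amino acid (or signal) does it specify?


Standard genetic code lookup.
Codon GUC -> Val

Val


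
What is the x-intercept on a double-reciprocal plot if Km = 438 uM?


x-intercept = -1/Km
= -1/438
= -0.0023 1/uM

-0.0023 1/uM


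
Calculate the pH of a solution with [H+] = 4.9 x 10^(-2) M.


pH = -log10([H+])
pH = -log10(4.9 x 10^(-2))
pH = 1.3098

1.3098


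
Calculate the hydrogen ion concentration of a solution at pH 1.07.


[H+] = 10^(-pH)
[H+] = 10^(-1.07)
[H+] = 0.0851 M

0.0851 M


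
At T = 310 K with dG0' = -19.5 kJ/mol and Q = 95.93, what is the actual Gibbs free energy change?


dG = dG0' + RT * ln(Q) / 1000
dG = -19.5 + 8.314 * 310 * ln(95.93) / 1000
dG = -7.738 kJ/mol

-7.738 kJ/mol


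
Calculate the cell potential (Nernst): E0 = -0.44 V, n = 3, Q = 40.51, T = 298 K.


E = E0 - (RT/nF) * ln(Q)
E = -0.44 - (8.314 * 298 / (3 * 96485)) * ln(40.51)
E = -0.4717 V

-0.4717 V


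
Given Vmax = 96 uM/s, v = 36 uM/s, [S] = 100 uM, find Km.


Km = [S] * (Vmax - v) / v
Km = 100 * (96 - 36) / 36
Km = 166.6667 uM

166.6667 uM


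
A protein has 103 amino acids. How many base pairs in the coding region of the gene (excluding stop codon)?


Each amino acid = 1 codon = 3 bp
bp = 103 * 3 = 309 bp

309 bp


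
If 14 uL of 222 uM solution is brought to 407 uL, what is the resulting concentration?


C2 = C1 * V1 / V2
C2 = 222 * 14 / 407
C2 = 7.6364 uM

7.6364 uM


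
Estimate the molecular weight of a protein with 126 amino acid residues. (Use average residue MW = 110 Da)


MW = n_residues * 110 Da
MW = 126 * 110
MW = 13860 Da

13860 Da


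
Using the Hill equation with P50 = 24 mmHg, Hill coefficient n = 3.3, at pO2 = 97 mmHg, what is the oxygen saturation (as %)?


Y = pO2^n / (P50^n + pO2^n)
Y = 97^3.3 / (24^3.3 + 97^3.3)
Y = 99.01%

99.01%


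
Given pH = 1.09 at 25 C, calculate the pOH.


pOH = 14 - pH
pOH = 14 - 1.09
pOH = 12.91

12.91


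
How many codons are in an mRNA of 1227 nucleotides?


codons = nucleotides / 3
codons = 1227 / 3 = 409

409


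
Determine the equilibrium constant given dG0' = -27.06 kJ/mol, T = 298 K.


Keq = exp(-dG0 * 1000 / (R * T))
Keq = exp(-(-27.06) * 1000 / (8.314 * 298))
Keq = 55380.5261

55380.5261


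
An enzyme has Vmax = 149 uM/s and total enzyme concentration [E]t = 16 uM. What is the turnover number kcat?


kcat = Vmax / [E]t
kcat = 149 / 16
kcat = 9.3125 s^-1

9.3125 s^-1


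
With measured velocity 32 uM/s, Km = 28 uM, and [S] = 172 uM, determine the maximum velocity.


Vmax = v * (Km + [S]) / [S]
Vmax = 32 * (28 + 172) / 172
Vmax = 37.2093 uM/s

37.2093 uM/s


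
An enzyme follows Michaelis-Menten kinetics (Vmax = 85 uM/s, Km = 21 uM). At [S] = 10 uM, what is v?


v = Vmax * [S] / (Km + [S])
v = 85 * 10 / (21 + 10)
v = 27.4194 uM/s

27.4194 uM/s


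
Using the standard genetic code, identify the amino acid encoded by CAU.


Standard genetic code lookup.
Codon CAU -> His

His


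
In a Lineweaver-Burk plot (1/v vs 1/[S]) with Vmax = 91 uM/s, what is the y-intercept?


y-intercept = 1/Vmax
= 1/91
= 0.011 s/uM

0.011 s/uM


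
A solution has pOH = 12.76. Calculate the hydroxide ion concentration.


[OH-] = 10^(-pOH)
[OH-] = 10^(-12.76)
[OH-] = 1.738e-13 M

1.738e-13 M


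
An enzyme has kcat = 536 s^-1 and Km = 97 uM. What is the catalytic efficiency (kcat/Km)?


Catalytic efficiency = kcat / Km
= 536 / 97
= 5.5258 uM^-1*s^-1

5.5258 uM^-1*s^-1


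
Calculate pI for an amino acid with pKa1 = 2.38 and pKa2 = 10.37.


pI = (pKa1 + pKa2) / 2
pI = (2.38 + 10.37) / 2
pI = 6.375

6.375


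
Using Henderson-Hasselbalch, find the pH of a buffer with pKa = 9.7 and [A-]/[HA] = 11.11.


pH = pKa + log10([A-]/[HA])
pH = 9.7 + log10(11.11)
pH = 10.7457

10.7457


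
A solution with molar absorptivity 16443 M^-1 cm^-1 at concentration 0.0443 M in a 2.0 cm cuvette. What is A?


A = epsilon * c * l
A = 16443 * 0.0443 * 2.0
A = 1456.8498

1456.8498


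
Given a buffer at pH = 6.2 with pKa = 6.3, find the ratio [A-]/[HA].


[A-]/[HA] = 10^(pH - pKa)
= 10^(6.2 - 6.3)
= 0.7943

0.7943


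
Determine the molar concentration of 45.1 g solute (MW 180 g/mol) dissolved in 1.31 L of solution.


C = (mass / MW) / volume
C = (45.1 / 180) / 1.31
C = 0.1913 M

0.1913 M


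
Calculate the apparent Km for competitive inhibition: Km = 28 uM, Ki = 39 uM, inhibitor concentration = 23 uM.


Km_app = Km * (1 + [I]/Ki)
Km_app = 28 * (1 + 23/39)
Km_app = 44.5128 uM

44.5128 uM


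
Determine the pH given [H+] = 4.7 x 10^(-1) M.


pH = -log10([H+])
pH = -log10(4.7 x 10^(-1))
pH = 0.3279

0.3279


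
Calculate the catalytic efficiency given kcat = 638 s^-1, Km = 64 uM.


Catalytic efficiency = kcat / Km
= 638 / 64
= 9.9688 uM^-1*s^-1

9.9688 uM^-1*s^-1


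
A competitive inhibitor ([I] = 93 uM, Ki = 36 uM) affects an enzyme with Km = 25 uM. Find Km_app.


Km_app = Km * (1 + [I]/Ki)
Km_app = 25 * (1 + 93/36)
Km_app = 89.5833 uM

89.5833 uM


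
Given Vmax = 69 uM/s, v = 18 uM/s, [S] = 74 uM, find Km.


Km = [S] * (Vmax - v) / v
Km = 74 * (69 - 18) / 18
Km = 209.6667 uM

209.6667 uM


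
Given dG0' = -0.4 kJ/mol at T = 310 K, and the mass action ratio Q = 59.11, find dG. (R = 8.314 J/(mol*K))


dG = dG0' + RT * ln(Q) / 1000
dG = -0.4 + 8.314 * 310 * ln(59.11) / 1000
dG = 10.114 kJ/mol

10.114 kJ/mol


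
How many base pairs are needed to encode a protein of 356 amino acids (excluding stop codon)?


Each amino acid = 1 codon = 3 bp
bp = 356 * 3 = 1068 bp

1068 bp


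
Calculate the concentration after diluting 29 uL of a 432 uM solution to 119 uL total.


C2 = C1 * V1 / V2
C2 = 432 * 29 / 119
C2 = 105.2773 uM

105.2773 uM


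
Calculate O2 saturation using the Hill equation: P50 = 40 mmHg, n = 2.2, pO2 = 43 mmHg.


Y = pO2^n / (P50^n + pO2^n)
Y = 43^2.2 / (40^2.2 + 43^2.2)
Y = 53.97%

53.97%


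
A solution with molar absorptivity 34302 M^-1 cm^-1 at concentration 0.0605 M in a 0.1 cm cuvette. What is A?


A = epsilon * c * l
A = 34302 * 0.0605 * 0.1
A = 207.5271

207.5271


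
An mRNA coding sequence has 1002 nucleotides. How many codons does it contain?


codons = nucleotides / 3
codons = 1002 / 3 = 334

334


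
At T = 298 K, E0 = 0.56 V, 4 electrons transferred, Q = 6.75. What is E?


E = E0 - (RT/nF) * ln(Q)
E = 0.56 - (8.314 * 298 / (4 * 96485)) * ln(6.75)
E = 0.5477 V

0.5477 V


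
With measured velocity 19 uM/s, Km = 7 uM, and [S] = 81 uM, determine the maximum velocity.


Vmax = v * (Km + [S]) / [S]
Vmax = 19 * (7 + 81) / 81
Vmax = 20.642 uM/s

20.642 uM/s


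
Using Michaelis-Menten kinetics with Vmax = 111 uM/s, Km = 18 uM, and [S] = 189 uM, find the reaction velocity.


v = Vmax * [S] / (Km + [S])
v = 111 * 189 / (18 + 189)
v = 101.3478 uM/s

101.3478 uM/s


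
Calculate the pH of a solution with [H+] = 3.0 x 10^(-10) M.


pH = -log10([H+])
pH = -log10(3.0 x 10^(-10))
pH = 9.5229

9.5229


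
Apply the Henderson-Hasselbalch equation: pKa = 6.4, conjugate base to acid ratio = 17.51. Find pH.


pH = pKa + log10([A-]/[HA])
pH = 6.4 + log10(17.51)
pH = 7.6433

7.6433


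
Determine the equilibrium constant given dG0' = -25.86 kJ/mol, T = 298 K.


Keq = exp(-dG0 * 1000 / (R * T))
Keq = exp(-(-25.86) * 1000 / (8.314 * 298))
Keq = 34119.9706

34119.9706


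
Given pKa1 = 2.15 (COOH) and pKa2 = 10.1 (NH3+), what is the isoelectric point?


pI = (pKa1 + pKa2) / 2
pI = (2.15 + 10.1) / 2
pI = 6.125

6.125


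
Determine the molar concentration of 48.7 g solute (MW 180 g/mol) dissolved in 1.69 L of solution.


C = (mass / MW) / volume
C = (48.7 / 180) / 1.69
C = 0.1601 M

0.1601 M


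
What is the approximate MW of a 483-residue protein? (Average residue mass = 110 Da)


MW = n_residues * 110 Da
MW = 483 * 110
MW = 53130 Da

53130 Da


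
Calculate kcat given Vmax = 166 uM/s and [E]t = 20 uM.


kcat = Vmax / [E]t
kcat = 166 / 20
kcat = 8.3 s^-1

8.3 s^-1


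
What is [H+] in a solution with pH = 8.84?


[H+] = 10^(-pH)
[H+] = 10^(-8.84)
[H+] = 1.445e-09 M

1.445e-09 M


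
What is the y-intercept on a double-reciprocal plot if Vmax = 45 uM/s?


y-intercept = 1/Vmax
= 1/45
= 0.0222 s/uM

0.0222 s/uM


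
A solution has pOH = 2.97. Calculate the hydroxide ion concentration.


[OH-] = 10^(-pOH)
[OH-] = 10^(-2.97)
[OH-] = 0.0011 M

0.0011 M


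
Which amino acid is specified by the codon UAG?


Standard genetic code lookup.
Codon UAG -> Stop

Stop


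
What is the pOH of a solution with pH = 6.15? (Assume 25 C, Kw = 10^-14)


pOH = 14 - pH
pOH = 14 - 6.15
pOH = 7.85

7.85


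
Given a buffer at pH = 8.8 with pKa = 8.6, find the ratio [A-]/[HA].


[A-]/[HA] = 10^(pH - pKa)
= 10^(8.8 - 8.6)
= 1.5849

1.5849


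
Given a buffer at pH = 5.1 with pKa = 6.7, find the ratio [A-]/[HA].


[A-]/[HA] = 10^(pH - pKa)
= 10^(5.1 - 6.7)
= 0.0251

0.0251


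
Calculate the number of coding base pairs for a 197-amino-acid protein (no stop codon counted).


Each amino acid = 1 codon = 3 bp
bp = 197 * 3 = 591 bp

591 bp


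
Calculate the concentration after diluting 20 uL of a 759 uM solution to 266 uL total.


C2 = C1 * V1 / V2
C2 = 759 * 20 / 266
C2 = 57.0677 uM

57.0677 uM


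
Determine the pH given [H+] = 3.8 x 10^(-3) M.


pH = -log10([H+])
pH = -log10(3.8 x 10^(-3))
pH = 2.4202

2.4202


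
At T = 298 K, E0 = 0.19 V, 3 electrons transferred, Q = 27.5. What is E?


E = E0 - (RT/nF) * ln(Q)
E = 0.19 - (8.314 * 298 / (3 * 96485)) * ln(27.5)
E = 0.1616 V

0.1616 V


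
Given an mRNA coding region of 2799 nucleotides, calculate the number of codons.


codons = nucleotides / 3
codons = 2799 / 3 = 933

933


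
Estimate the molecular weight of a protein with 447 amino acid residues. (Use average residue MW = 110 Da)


MW = n_residues * 110 Da
MW = 447 * 110
MW = 49170 Da

49170 Da


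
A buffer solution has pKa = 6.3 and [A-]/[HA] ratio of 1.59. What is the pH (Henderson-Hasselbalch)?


pH = pKa + log10([A-]/[HA])
pH = 6.3 + log10(1.59)
pH = 6.5014

6.5014


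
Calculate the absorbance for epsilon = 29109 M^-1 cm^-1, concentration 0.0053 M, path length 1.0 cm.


A = epsilon * c * l
A = 29109 * 0.0053 * 1.0
A = 154.2777

154.2777


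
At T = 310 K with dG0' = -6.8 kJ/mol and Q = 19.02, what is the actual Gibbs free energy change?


dG = dG0' + RT * ln(Q) / 1000
dG = -6.8 + 8.314 * 310 * ln(19.02) / 1000
dG = 0.7915 kJ/mol

0.7915 kJ/mol


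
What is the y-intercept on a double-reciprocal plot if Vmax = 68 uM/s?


y-intercept = 1/Vmax
= 1/68
= 0.0147 s/uM

0.0147 s/uM


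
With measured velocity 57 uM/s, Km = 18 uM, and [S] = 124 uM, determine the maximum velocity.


Vmax = v * (Km + [S]) / [S]
Vmax = 57 * (18 + 124) / 124
Vmax = 65.2742 uM/s

65.2742 uM/s


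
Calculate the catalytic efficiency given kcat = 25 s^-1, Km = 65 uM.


Catalytic efficiency = kcat / Km
= 25 / 65
= 0.3846 uM^-1*s^-1

0.3846 uM^-1*s^-1


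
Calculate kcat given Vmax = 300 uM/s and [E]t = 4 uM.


kcat = Vmax / [E]t
kcat = 300 / 4
kcat = 75.0 s^-1

75.0 s^-1


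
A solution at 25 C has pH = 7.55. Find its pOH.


pOH = 14 - pH
pOH = 14 - 7.55
pOH = 6.45

6.45


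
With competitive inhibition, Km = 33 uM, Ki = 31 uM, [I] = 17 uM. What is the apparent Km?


Km_app = Km * (1 + [I]/Ki)
Km_app = 33 * (1 + 17/31)
Km_app = 51.0968 uM

51.0968 uM


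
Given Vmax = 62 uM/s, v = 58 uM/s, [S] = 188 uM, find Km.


Km = [S] * (Vmax - v) / v
Km = 188 * (62 - 58) / 58
Km = 12.9655 uM

12.9655 uM


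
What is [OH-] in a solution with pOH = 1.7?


[OH-] = 10^(-pOH)
[OH-] = 10^(-1.7)
[OH-] = 0.02 M

0.02 M


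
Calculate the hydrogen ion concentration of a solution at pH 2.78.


[H+] = 10^(-pH)
[H+] = 10^(-2.78)
[H+] = 0.0017 M

0.0017 M


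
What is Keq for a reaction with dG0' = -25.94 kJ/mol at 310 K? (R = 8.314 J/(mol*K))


Keq = exp(-dG0 * 1000 / (R * T))
Keq = exp(-(-25.94) * 1000 / (8.314 * 310))
Keq = 23497.288

23497.288


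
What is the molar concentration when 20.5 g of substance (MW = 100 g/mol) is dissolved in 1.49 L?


C = (mass / MW) / volume
C = (20.5 / 100) / 1.49
C = 0.1376 M

0.1376 M


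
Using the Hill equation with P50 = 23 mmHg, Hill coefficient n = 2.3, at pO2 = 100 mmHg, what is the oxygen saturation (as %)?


Y = pO2^n / (P50^n + pO2^n)
Y = 100^2.3 / (23^2.3 + 100^2.3)
Y = 96.71%

96.71%


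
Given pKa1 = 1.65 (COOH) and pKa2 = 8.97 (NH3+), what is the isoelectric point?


pI = (pKa1 + pKa2) / 2
pI = (1.65 + 8.97) / 2
pI = 5.31

5.31


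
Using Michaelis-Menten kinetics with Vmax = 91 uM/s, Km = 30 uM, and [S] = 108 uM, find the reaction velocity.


v = Vmax * [S] / (Km + [S])
v = 91 * 108 / (30 + 108)
v = 71.2174 uM/s

71.2174 uM/s


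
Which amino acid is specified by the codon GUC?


Standard genetic code lookup.
Codon GUC -> Val

Val


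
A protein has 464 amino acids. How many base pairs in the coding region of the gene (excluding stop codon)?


Each amino acid = 1 codon = 3 bp
bp = 464 * 3 = 1392 bp

1392 bp


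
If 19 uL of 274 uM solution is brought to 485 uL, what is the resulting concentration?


C2 = C1 * V1 / V2
C2 = 274 * 19 / 485
C2 = 10.734 uM

10.734 uM


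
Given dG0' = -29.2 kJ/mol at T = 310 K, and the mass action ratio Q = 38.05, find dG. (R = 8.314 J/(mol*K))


dG = dG0' + RT * ln(Q) / 1000
dG = -29.2 + 8.314 * 310 * ln(38.05) / 1000
dG = -19.8213 kJ/mol

-19.8213 kJ/mol


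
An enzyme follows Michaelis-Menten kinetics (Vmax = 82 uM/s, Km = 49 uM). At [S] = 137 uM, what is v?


v = Vmax * [S] / (Km + [S])
v = 82 * 137 / (49 + 137)
v = 60.3978 uM/s

60.3978 uM/s


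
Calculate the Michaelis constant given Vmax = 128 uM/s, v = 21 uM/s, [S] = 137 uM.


Km = [S] * (Vmax - v) / v
Km = 137 * (128 - 21) / 21
Km = 698.0476 uM

698.0476 uM


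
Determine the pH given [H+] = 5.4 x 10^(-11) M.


pH = -log10([H+])
pH = -log10(5.4 x 10^(-11))
pH = 10.2676

10.2676


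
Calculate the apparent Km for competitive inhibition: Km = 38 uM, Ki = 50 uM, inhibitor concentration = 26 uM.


Km_app = Km * (1 + [I]/Ki)
Km_app = 38 * (1 + 26/50)
Km_app = 57.76 uM

57.76 uM


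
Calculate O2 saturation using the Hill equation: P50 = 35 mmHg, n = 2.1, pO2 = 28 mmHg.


Y = pO2^n / (P50^n + pO2^n)
Y = 28^2.1 / (35^2.1 + 28^2.1)
Y = 38.49%

38.49%


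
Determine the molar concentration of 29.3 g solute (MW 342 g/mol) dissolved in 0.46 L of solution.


C = (mass / MW) / volume
C = (29.3 / 342) / 0.46
C = 0.1862 M

0.1862 M


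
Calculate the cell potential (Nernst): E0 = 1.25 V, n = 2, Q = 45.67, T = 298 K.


E = E0 - (RT/nF) * ln(Q)
E = 1.25 - (8.314 * 298 / (2 * 96485)) * ln(45.67)
E = 1.2009 V

1.2009 V


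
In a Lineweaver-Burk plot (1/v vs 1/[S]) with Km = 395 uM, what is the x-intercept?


x-intercept = -1/Km
= -1/395
= -0.0025 1/uM

-0.0025 1/uM


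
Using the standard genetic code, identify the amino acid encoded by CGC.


Standard genetic code lookup.
Codon CGC -> Arg

Arg


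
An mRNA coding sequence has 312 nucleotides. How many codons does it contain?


codons = nucleotides / 3
codons = 312 / 3 = 104

104


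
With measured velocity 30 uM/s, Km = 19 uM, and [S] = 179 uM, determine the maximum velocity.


Vmax = v * (Km + [S]) / [S]
Vmax = 30 * (19 + 179) / 179
Vmax = 33.1844 uM/s

33.1844 uM/s


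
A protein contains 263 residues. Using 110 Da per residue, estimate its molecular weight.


MW = n_residues * 110 Da
MW = 263 * 110
MW = 28930 Da

28930 Da


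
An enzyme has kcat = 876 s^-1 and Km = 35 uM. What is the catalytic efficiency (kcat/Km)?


Catalytic efficiency = kcat / Km
= 876 / 35
= 25.0286 uM^-1*s^-1

25.0286 uM^-1*s^-1


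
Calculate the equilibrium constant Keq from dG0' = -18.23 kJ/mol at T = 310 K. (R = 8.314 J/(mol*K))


Keq = exp(-dG0 * 1000 / (R * T))
Keq = exp(-(-18.23) * 1000 / (8.314 * 310))
Keq = 1179.8988

1179.8988


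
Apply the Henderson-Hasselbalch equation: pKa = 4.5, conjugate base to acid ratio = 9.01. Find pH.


pH = pKa + log10([A-]/[HA])
pH = 4.5 + log10(9.01)
pH = 5.4547

5.4547


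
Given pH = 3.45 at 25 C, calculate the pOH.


pOH = 14 - pH
pOH = 14 - 3.45
pOH = 10.55

10.55


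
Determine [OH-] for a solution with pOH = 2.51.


[OH-] = 10^(-pOH)
[OH-] = 10^(-2.51)
[OH-] = 0.0031 M

0.0031 M


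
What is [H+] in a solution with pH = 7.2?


[H+] = 10^(-pH)
[H+] = 10^(-7.2)
[H+] = 6.310e-08 M

6.310e-08 M


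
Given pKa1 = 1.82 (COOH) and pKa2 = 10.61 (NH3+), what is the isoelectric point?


pI = (pKa1 + pKa2) / 2
pI = (1.82 + 10.61) / 2
pI = 6.215

6.215


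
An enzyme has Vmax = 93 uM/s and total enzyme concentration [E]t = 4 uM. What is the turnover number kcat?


kcat = Vmax / [E]t
kcat = 93 / 4
kcat = 23.25 s^-1

23.25 s^-1


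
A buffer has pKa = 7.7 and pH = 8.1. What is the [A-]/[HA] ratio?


[A-]/[HA] = 10^(pH - pKa)
= 10^(8.1 - 7.7)
= 2.5119

2.5119


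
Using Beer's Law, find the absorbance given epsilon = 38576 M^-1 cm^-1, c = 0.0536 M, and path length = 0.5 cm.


A = epsilon * c * l
A = 38576 * 0.0536 * 0.5
A = 1033.8368

1033.8368


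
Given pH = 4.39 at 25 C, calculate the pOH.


pOH = 14 - pH
pOH = 14 - 4.39
pOH = 9.61

9.61


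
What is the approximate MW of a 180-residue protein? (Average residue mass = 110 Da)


MW = n_residues * 110 Da
MW = 180 * 110
MW = 19800 Da

19800 Da


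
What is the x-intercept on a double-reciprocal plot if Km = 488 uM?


x-intercept = -1/Km
= -1/488
= -0.002 1/uM

-0.002 1/uM


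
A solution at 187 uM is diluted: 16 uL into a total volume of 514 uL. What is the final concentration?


C2 = C1 * V1 / V2
C2 = 187 * 16 / 514
C2 = 5.821 uM

5.821 uM


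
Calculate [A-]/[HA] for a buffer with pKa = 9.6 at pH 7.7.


[A-]/[HA] = 10^(pH - pKa)
= 10^(7.7 - 9.6)
= 0.0126

0.0126


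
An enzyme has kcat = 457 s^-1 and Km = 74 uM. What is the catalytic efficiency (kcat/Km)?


Catalytic efficiency = kcat / Km
= 457 / 74
= 6.1757 uM^-1*s^-1

6.1757 uM^-1*s^-1


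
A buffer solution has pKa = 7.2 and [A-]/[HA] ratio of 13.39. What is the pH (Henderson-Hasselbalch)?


pH = pKa + log10([A-]/[HA])
pH = 7.2 + log10(13.39)
pH = 8.3268

8.3268


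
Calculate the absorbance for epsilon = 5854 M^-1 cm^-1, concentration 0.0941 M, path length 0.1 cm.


A = epsilon * c * l
A = 5854 * 0.0941 * 0.1
A = 55.0861

55.0861


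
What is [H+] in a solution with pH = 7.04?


[H+] = 10^(-pH)
[H+] = 10^(-7.04)
[H+] = 9.120e-08 M

9.120e-08 M


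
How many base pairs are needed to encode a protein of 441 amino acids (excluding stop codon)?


Each amino acid = 1 codon = 3 bp
bp = 441 * 3 = 1323 bp

1323 bp


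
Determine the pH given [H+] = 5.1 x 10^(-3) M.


pH = -log10([H+])
pH = -log10(5.1 x 10^(-3))
pH = 2.2924

2.2924


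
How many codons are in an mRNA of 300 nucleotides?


codons = nucleotides / 3
codons = 300 / 3 = 100

100


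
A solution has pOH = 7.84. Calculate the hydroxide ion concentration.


[OH-] = 10^(-pOH)
[OH-] = 10^(-7.84)
[OH-] = 1.445e-08 M

1.445e-08 M


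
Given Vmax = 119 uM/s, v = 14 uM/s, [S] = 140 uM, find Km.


Km = [S] * (Vmax - v) / v
Km = 140 * (119 - 14) / 14
Km = 1050.0 uM

1050.0 uM


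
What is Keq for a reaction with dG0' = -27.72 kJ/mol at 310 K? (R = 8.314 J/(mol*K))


Keq = exp(-dG0 * 1000 / (R * T))
Keq = exp(-(-27.72) * 1000 / (8.314 * 310))
Keq = 46876.6432

46876.6432


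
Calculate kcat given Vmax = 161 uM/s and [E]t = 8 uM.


kcat = Vmax / [E]t
kcat = 161 / 8
kcat = 20.125 s^-1

20.125 s^-1


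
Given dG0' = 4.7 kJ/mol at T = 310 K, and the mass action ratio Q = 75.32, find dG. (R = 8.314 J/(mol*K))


dG = dG0' + RT * ln(Q) / 1000
dG = 4.7 + 8.314 * 310 * ln(75.32) / 1000
dG = 15.8386 kJ/mol

15.8386 kJ/mol


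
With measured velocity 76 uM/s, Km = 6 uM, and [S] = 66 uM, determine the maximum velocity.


Vmax = v * (Km + [S]) / [S]
Vmax = 76 * (6 + 66) / 66
Vmax = 82.9091 uM/s

82.9091 uM/s


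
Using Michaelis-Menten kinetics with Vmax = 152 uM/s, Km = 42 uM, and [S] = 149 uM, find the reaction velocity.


v = Vmax * [S] / (Km + [S])
v = 152 * 149 / (42 + 149)
v = 118.5759 uM/s

118.5759 uM/s


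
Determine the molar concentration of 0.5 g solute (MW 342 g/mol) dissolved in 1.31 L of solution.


C = (mass / MW) / volume
C = (0.5 / 342) / 1.31
C = 0.0011 M

0.0011 M


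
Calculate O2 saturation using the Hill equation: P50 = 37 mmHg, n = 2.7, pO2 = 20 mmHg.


Y = pO2^n / (P50^n + pO2^n)
Y = 20^2.7 / (37^2.7 + 20^2.7)
Y = 15.96%

15.96%


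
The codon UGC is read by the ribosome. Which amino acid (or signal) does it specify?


Standard genetic code lookup.
Codon UGC -> Cys

Cys


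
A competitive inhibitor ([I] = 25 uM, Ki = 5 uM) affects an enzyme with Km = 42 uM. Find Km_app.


Km_app = Km * (1 + [I]/Ki)
Km_app = 42 * (1 + 25/5)
Km_app = 252.0 uM

252.0 uM


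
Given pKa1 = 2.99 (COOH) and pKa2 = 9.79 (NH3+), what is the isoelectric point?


pI = (pKa1 + pKa2) / 2
pI = (2.99 + 9.79) / 2
pI = 6.39

6.39


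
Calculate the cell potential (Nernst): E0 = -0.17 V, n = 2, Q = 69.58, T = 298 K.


E = E0 - (RT/nF) * ln(Q)
E = -0.17 - (8.314 * 298 / (2 * 96485)) * ln(69.58)
E = -0.2245 V

-0.2245 V


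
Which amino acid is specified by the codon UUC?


Standard genetic code lookup.
Codon UUC -> Phe

Phe


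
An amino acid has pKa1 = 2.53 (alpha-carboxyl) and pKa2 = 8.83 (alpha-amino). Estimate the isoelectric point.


pI = (pKa1 + pKa2) / 2
pI = (2.53 + 8.83) / 2
pI = 5.68

5.68


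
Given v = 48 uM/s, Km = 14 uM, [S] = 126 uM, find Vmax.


Vmax = v * (Km + [S]) / [S]
Vmax = 48 * (14 + 126) / 126
Vmax = 53.3333 uM/s

53.3333 uM/s


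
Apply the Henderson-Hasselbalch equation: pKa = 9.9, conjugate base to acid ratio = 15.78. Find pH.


pH = pKa + log10([A-]/[HA])
pH = 9.9 + log10(15.78)
pH = 11.0981

11.0981


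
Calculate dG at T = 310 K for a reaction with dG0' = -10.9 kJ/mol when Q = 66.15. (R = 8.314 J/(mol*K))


dG = dG0' + RT * ln(Q) / 1000
dG = -10.9 + 8.314 * 310 * ln(66.15) / 1000
dG = -0.096 kJ/mol

-0.096 kJ/mol


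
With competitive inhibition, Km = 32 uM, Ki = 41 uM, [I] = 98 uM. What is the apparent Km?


Km_app = Km * (1 + [I]/Ki)
Km_app = 32 * (1 + 98/41)
Km_app = 108.4878 uM

108.4878 uM


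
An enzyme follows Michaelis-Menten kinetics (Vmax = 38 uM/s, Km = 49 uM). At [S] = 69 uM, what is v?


v = Vmax * [S] / (Km + [S])
v = 38 * 69 / (49 + 69)
v = 22.2203 uM/s

22.2203 uM/s


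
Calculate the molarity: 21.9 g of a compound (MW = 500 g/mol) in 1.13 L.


C = (mass / MW) / volume
C = (21.9 / 500) / 1.13
C = 0.0388 M

0.0388 M


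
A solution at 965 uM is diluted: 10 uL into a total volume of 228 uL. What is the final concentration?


C2 = C1 * V1 / V2
C2 = 965 * 10 / 228
C2 = 42.3246 uM

42.3246 uM


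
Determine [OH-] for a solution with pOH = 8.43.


[OH-] = 10^(-pOH)
[OH-] = 10^(-8.43)
[OH-] = 3.715e-09 M

3.715e-09 M


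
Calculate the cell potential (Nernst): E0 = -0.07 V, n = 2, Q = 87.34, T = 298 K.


E = E0 - (RT/nF) * ln(Q)
E = -0.07 - (8.314 * 298 / (2 * 96485)) * ln(87.34)
E = -0.1274 V

-0.1274 V


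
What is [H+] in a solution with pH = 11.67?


[H+] = 10^(-pH)
[H+] = 10^(-11.67)
[H+] = 2.138e-12 M

2.138e-12 M


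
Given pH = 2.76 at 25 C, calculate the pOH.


pOH = 14 - pH
pOH = 14 - 2.76
pOH = 11.24

11.24


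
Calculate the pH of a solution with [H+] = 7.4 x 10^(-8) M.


pH = -log10([H+])
pH = -log10(7.4 x 10^(-8))
pH = 7.1308

7.1308


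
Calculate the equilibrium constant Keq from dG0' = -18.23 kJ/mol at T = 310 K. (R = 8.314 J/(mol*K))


Keq = exp(-dG0 * 1000 / (R * T))
Keq = exp(-(-18.23) * 1000 / (8.314 * 310))
Keq = 1179.8988

1179.8988


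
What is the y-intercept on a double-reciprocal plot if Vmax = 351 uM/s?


y-intercept = 1/Vmax
= 1/351
= 0.0028 s/uM

0.0028 s/uM


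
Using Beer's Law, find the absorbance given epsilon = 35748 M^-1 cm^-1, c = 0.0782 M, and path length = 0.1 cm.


A = epsilon * c * l
A = 35748 * 0.0782 * 0.1
A = 279.5494

279.5494


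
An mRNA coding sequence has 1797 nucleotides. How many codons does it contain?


codons = nucleotides / 3
codons = 1797 / 3 = 599

599


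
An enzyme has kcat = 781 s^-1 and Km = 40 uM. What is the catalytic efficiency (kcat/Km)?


Catalytic efficiency = kcat / Km
= 781 / 40
= 19.525 uM^-1*s^-1

19.525 uM^-1*s^-1


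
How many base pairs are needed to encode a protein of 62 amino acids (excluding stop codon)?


Each amino acid = 1 codon = 3 bp
bp = 62 * 3 = 186 bp

186 bp


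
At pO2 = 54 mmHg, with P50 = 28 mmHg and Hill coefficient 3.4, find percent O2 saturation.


Y = pO2^n / (P50^n + pO2^n)
Y = 54^3.4 / (28^3.4 + 54^3.4)
Y = 90.32%

90.32%


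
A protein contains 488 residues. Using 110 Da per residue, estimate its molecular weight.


MW = n_residues * 110 Da
MW = 488 * 110
MW = 53680 Da

53680 Da
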